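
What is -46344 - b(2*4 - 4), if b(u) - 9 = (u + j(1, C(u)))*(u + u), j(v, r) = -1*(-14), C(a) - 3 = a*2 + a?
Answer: -46497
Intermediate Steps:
C(a) = 3 + 3*a (C(a) = 3 + (a*2 + a) = 3 + (2*a + a) = 3 + 3*a)
j(v, r) = 14
b(u) = 9 + 2*u*(14 + u) (b(u) = 9 + (u + 14)*(u + u) = 9 + (14 + u)*(2*u) = 9 + 2*u*(14 + u))
-46344 - b(2*4 - 4) = -46344 - (9 + 2*(2*4 - 4)² + 28*(2*4 - 4)) = -46344 - (9 + 2*(8 - 4)² + 28*(8 - 4)) = -46344 - (9 + 2*4² + 28*4) = -46344 - (9 + 2*16 + 112) = -46344 - (9 + 32 + 112) = -46344 - 1*153 = -46344 - 153 = -46497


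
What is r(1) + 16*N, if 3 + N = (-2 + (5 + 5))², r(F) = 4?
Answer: 980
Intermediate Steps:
N = 61 (N = -3 + (-2 + (5 + 5))² = -3 + (-2 + 10)² = -3 + 8² = -3 + 64 = 61)
r(1) + 16*N = 4 + 16*61 = 4 + 976 = 980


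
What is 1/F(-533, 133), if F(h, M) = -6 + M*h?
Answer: -1/70895 ≈ -1.4105e-5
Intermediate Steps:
1/F(-533, 133) = 1/(-6 + 133*(-533)) = 1/(-6 - 70889) = 1/(-70895) = -1/70895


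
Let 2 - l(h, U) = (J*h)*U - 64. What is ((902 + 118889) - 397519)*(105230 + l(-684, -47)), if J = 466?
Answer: 4131390633216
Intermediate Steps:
l(h, U) = 66 - 466*U*h (l(h, U) = 2 - ((466*h)*U - 64) = 2 - (466*U*h - 64) = 2 - (-64 + 466*U*h) = 2 + (64 - 466*U*h) = 66 - 466*U*h)
((902 + 118889) - 397519)*(105230 + l(-684, -47)) = ((902 + 118889) - 397519)*(105230 + (66 - 466*(-47)*(-684))) = (119791 - 397519)*(105230 + (66 - 14980968)) = -277728*(105230 - 14980902) = -277728*(-14875672) = 4131390633216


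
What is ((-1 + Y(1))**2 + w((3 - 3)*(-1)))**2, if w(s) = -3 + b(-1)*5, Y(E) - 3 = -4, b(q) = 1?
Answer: 36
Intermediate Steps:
Y(E) = -1 (Y(E) = 3 - 4 = -1)
w(s) = 2 (w(s) = -3 + 1*5 = -3 + 5 = 2)
((-1 + Y(1))**2 + w((3 - 3)*(-1)))**2 = ((-1 - 1)**2 + 2)**2 = ((-2)**2 + 2)**2 = (4 + 2)**2 = 6**2 = 36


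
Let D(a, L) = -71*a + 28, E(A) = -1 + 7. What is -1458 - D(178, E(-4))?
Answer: 11152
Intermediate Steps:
E(A) = 6
D(a, L) = 28 - 71*a
-1458 - D(178, E(-4)) = -1458 - (28 - 71*178) = -1458 - (28 - 12638) = -1458 - 1*(-12610) = -1458 + 12610 = 11152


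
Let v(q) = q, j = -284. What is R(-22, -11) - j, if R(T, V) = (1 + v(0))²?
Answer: 285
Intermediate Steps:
R(T, V) = 1 (R(T, V) = (1 + 0)² = 1² = 1)
R(-22, -11) - j = 1 - 1*(-284) = 1 + 284 = 285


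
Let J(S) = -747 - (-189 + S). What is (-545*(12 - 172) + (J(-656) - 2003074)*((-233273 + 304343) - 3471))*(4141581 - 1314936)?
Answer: -382725153471612480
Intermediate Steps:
J(S) = -558 - S (J(S) = -747 + (189 - S) = -558 - S)
(-545*(12 - 172) + (J(-656) - 2003074)*((-233273 + 304343) - 3471))*(4141581 - 1314936) = (-545*(12 - 172) + ((-558 - 1*(-656)) - 2003074)*((-233273 + 304343) - 3471))*(4141581 - 1314936) = (-545*(-160) + ((-558 + 656) - 2003074)*(71070 - 3471))*2826645 = (87200 + (98 - 2003074)*67599)*2826645 = (87200 - 2002976*67599)*2826645 = (87200 - 135399174624)*2826645 = -135399087424*2826645 = -382725153471612480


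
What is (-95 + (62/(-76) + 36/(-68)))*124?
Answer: -3858818/323 ≈ -11947.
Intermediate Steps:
(-95 + (62/(-76) + 36/(-68)))*124 = (-95 + (62*(-1/76) + 36*(-1/68)))*124 = (-95 + (-31/38 - 9/17))*124 = (-95 - 869/646)*124 = -62239/646*124 = -3858818/323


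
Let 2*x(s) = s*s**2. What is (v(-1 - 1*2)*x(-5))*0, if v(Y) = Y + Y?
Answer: 0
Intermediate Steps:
v(Y) = 2*Y
x(s) = s**3/2 (x(s) = (s*s**2)/2 = s**3/2)
(v(-1 - 1*2)*x(-5))*0 = ((2*(-1 - 1*2))*((1/2)*(-5)**3))*0 = ((2*(-1 - 2))*((1/2)*(-125)))*0 = ((2*(-3))*(-125/2))*0 = -6*(-125/2)*0 = 375*0 = 0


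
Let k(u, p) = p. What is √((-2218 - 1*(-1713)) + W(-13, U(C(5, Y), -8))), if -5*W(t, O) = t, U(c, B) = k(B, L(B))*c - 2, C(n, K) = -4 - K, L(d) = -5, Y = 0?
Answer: 4*I*√785/5 ≈ 22.414*I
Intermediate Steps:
U(c, B) = -2 - 5*c (U(c, B) = -5*c - 2 = -2 - 5*c)
W(t, O) = -t/5
√((-2218 - 1*(-1713)) + W(-13, U(C(5, Y), -8))) = √((-2218 - 1*(-1713)) - ⅕*(-13)) = √((-2218 + 1713) + 13/5) = √(-505 + 13/5) = √(-2512/5) = 4*I*√785/5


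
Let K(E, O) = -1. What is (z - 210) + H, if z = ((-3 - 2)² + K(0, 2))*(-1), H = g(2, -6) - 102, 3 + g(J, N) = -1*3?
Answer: -342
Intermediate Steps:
g(J, N) = -6 (g(J, N) = -3 - 1*3 = -3 - 3 = -6)
H = -108 (H = -6 - 102 = -108)
z = -24 (z = ((-3 - 2)² - 1)*(-1) = ((-5)² - 1)*(-1) = (25 - 1)*(-1) = 24*(-1) = -24)
(z - 210) + H = (-24 - 210) - 108 = -234 - 108 = -342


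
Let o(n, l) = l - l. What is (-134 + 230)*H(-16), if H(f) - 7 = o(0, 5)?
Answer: 672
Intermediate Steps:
o(n, l) = 0
H(f) = 7 (H(f) = 7 + 0 = 7)
(-134 + 230)*H(-16) = (-134 + 230)*7 = 96*7 = 672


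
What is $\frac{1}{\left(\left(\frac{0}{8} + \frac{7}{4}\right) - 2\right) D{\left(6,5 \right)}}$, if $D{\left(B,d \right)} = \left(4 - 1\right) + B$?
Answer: $- \frac{4}{9} \approx -0.44444$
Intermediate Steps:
$D{\left(B,d \right)} = 3 + B$
$\frac{1}{\left(\left(\frac{0}{8} + \frac{7}{4}\right) - 2\right) D{\left(6,5 \right)}} = \frac{1}{\left(\left(\frac{0}{8} + \frac{7}{4}\right) - 2\right) \left(3 + 6\right)} = \frac{1}{\left(\left(0 \cdot \frac{1}{8} + 7 \cdot \frac{1}{4}\right) - 2\right) 9} = \frac{1}{\left(\left(0 + \frac{7}{4}\right) - 2\right) 9} = \frac{1}{\left(\frac{7}{4} - 2\right) 9} = \frac{1}{\left(- \frac{1}{4}\right) 9} = \frac{1}{- \frac{9}{4}} = - \frac{4}{9}$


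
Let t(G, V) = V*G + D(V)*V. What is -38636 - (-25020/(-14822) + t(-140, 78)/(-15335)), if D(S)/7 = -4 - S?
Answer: -4391496531922/113647685 ≈ -38641.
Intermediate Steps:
D(S) = -28 - 7*S (D(S) = 7*(-4 - S) = -28 - 7*S)
t(G, V) = G*V + V*(-28 - 7*V) (t(G, V) = V*G + (-28 - 7*V)*V = G*V + V*(-28 - 7*V))
-38636 - (-25020/(-14822) + t(-140, 78)/(-15335)) = -38636 - (-25020/(-14822) + (78*(-28 - 140 - 7*78))/(-15335)) = -38636 - (-25020*(-1/14822) + (78*(-28 - 140 - 546))*(-1/15335)) = -38636 - (12510/7411 + (78*(-714))*(-1/15335)) = -38636 - (12510/7411 - 55692*(-1/15335)) = -38636 - (12510/7411 + 55692/15335) = -38636 - 1*604574262/113647685 = -38636 - 604574262/113647685 = -4391496531922/113647685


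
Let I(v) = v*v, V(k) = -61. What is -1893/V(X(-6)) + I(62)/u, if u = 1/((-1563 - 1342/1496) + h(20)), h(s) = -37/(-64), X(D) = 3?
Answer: -99707416415/16592 ≈ -6.0094e+6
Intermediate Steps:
I(v) = v²
h(s) = 37/64 (h(s) = -37*(-1/64) = 37/64)
u = -1088/1700891 (u = 1/((-1563 - 1342/1496) + 37/64) = 1/((-1563 - 1*61/68) + 37/64) = 1/((-1563 - 61/68) + 37/64) = 1/(-106345/68 + 37/64) = 1/(-1700891/1088) = -1088/1700891 ≈ -0.00063966)
-1893/V(X(-6)) + I(62)/u = -1893/(-61) + 62²/(-1088/1700891) = -1893*(-1/61) + 3844*(-1700891/1088) = 1893/61 - 1634556251/272 = -99707416415/16592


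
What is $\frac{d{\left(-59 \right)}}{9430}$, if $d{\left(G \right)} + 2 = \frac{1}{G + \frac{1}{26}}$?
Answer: $- \frac{1546}{7228095} \approx -0.00021389$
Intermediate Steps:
$d{\left(G \right)} = -2 + \frac{1}{\frac{1}{26} + G}$ ($d{\left(G \right)} = -2 + \frac{1}{G + \frac{1}{26}} = -2 + \frac{1}{\frac{1}{26} + G}$)
$\frac{d{\left(-59 \right)}}{9430} = \frac{4 \frac{1}{1 + 26 \left(-59\right)} \left(6 - -767\right)}{9430} = \frac{4 \left(6 + 767\right)}{1 - 1534} \cdot \frac{1}{9430} = 4 \frac{1}{-1533} \cdot 773 \cdot \frac{1}{9430} = 4 \left(- \frac{1}{1533}\right) 773 \cdot \frac{1}{9430} = \left(- \frac{3092}{1533}\right) \frac{1}{9430} = - \frac{1546}{7228095}$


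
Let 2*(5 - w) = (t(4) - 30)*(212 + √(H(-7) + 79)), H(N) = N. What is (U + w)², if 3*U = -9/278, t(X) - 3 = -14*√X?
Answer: 2635504117929/77284 + 267650955*√2/139 ≈ 3.6825e+7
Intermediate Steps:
t(X) = 3 - 14*√X
w = 5835 + 165*√2 (w = 5 - ((3 - 14*√4) - 30)*(212 + √(-7 + 79))/2 = 5 - ((3 - 14*2) - 30)*(212 + √72)/2 = 5 - ((3 - 28) - 30)*(212 + 6*√2)/2 = 5 - (-25 - 30)*(212 + 6*√2)/2 = 5 - (-55)*(212 + 6*√2)/2 = 5 - (-11660 - 330*√2)/2 = 5 + (5830 + 165*√2) = 5835 + 165*√2 ≈ 6068.3)
U = -3/278 (U = (-9/278)/3 = (-9*1/278)/3 = (⅓)*(-9/278) = -3/278 ≈ -0.010791)
(U + w)² = (-3/278 + (5835 + 165*√2))² = (1622127/278 + 165*√2)²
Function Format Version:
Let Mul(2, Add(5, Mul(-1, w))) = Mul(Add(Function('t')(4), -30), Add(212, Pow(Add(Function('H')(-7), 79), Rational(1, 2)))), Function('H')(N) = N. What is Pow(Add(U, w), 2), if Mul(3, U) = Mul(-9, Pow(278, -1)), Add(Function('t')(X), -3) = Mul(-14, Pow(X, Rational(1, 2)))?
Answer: Add(Rational(2635504117929, 77284), Mul(Rational(267650955, 139), Pow(2, Rational(1, 2)))) ≈ 3.6825e+7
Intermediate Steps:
Function('t')(X) = Add(3, Mul(-14, Pow(X, Rational(1, 2))))
w = Add(5835, Mul(165, Pow(2, Rational(1, 2)))) (w = Add(5, Mul(Rational(-1, 2), Mul(Add(Add(3, Mul(-14, Pow(4, Rational(1, 2)))), -30), Add(212, Pow(Add(-7, 79), Rational(1, 2)))))) = Add(5, Mul(Rational(-1, 2), Mul(Add(Add(3, Mul(-14, 2)), -30), Add(212, Pow(72, Rational(1, 2)))))) = Add(5, Mul(Rational(-1, 2), Mul(Add(Add(3, -28), -30), Add(212, Mul(6, Pow(2, Rational(1, 2))))))) = Add(5, Mul(Rational(-1, 2), Mul(Add(-25, -30), Add(212, Mul(6, Pow(2, Rational(1, 2))))))) = Add(5, Mul(Rational(-1, 2), Mul(-55, Add(212, Mul(6, Pow(2, Rational(1, 2))))))) = Add(5, Mul(Rational(-1, 2), Add(-11660, Mul(-330, Pow(2, Rational(1, 2)))))) = Add(5, Add(5830, Mul(165, Pow(2, Rational(1, 2))))) = Add(5835, Mul(165, Pow(2, Rational(1, 2)))) ≈ 6068.3)
U = Rational(-3, 278) (U = Mul(Rational(1, 3), Mul(-9, Pow(278, -1))) = Mul(Rational(1, 3), Mul(-9, Rational(1, 278))) = Mul(Rational(1, 3), Rational(-9, 278)) = Rational(-3, 278) ≈ -0.010791)
Pow(Add(U, w), 2) = Pow(Add(Rational(-3, 278), Add(5835, Mul(165, Pow(2, Rational(1, 2))))), 2) = Pow(Add(Rational(1622127, 278), Mul(165, Pow(2, Rational(1, 2)))), 2)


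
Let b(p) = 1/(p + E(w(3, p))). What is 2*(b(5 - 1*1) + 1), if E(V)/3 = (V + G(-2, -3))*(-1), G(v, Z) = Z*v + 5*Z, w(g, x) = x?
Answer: 40/19 ≈ 2.1053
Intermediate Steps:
G(v, Z) = 5*Z + Z*v
E(V) = 27 - 3*V (E(V) = 3*((V - 3*(5 - 2))*(-1)) = 3*((V - 3*3)*(-1)) = 3*((V - 9)*(-1)) = 3*((-9 + V)*(-1)) = 3*(9 - V) = 27 - 3*V)
b(p) = 1/(27 - 2*p) (b(p) = 1/(p + (27 - 3*p)) = 1/(27 - 2*p))
2*(b(5 - 1*1) + 1) = 2*(-1/(-27 + 2*(5 - 1*1)) + 1) = 2*(-1/(-27 + 2*(5 - 1)) + 1) = 2*(-1/(-27 + 2*4) + 1) = 2*(-1/(-27 + 8) + 1) = 2*(-1/(-19) + 1) = 2*(-1*(-1/19) + 1) = 2*(1/19 + 1) = 2*(20/19) = 40/19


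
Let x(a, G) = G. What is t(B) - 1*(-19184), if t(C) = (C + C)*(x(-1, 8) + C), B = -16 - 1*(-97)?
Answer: 33602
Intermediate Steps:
B = 81 (B = -16 + 97 = 81)
t(C) = 2*C*(8 + C) (t(C) = (C + C)*(8 + C) = (2*C)*(8 + C) = 2*C*(8 + C))
t(B) - 1*(-19184) = 2*81*(8 + 81) - 1*(-19184) = 2*81*89 + 19184 = 14418 + 19184 = 33602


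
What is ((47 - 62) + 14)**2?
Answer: 1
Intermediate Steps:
((47 - 62) + 14)**2 = (-15 + 14)**2 = (-1)**2 = 1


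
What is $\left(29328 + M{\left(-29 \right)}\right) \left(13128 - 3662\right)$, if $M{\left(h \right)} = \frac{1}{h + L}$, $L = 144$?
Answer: $\frac{31926176986}{115} \approx 2.7762 \cdot 10^{8}$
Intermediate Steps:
$M{\left(h \right)} = \frac{1}{144 + h}$ ($M{\left(h \right)} = \frac{1}{h + 144} = \frac{1}{144 + h}$)
$\left(29328 + M{\left(-29 \right)}\right) \left(13128 - 3662\right) = \left(29328 + \frac{1}{144 - 29}\right) \left(13128 - 3662\right) = \left(29328 + \frac{1}{115}\right) 9466 = \frac{3372721}{115} \cdot 9466 = \frac{31926176986}{115}$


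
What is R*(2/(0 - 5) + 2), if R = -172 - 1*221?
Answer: -3144/5 ≈ -628.80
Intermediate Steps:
R = -393 (R = -172 - 221 = -393)
R*(2/(0 - 5) + 2) = -393*(2/(0 - 5) + 2) = -393*(2/(-5) + 2) = -393*(-1/5*2 + 2) = -393*(-2/5 + 2) = -393*8/5 = -3144/5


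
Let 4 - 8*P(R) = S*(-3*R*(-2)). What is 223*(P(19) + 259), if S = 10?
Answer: 26091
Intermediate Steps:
P(R) = ½ - 15*R/2 (P(R) = ½ - 5*-3*R*(-2)/4 = ½ - 5*6*R/4 = ½ - 15*R/2)
223*(P(19) + 259) = 223*((½ - 15/2*19) + 259) = 223*((½ - 285/2) + 259) = 223*(-142 + 259) = 223*117 = 26091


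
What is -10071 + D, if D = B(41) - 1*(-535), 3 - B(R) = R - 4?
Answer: -9570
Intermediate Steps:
B(R) = 7 - R (B(R) = 3 - (R - 4) = 3 - (-4 + R) = 3 + (4 - R) = 7 - R)
D = 501 (D = (7 - 1*41) - 1*(-535) = (7 - 41) + 535 = -34 + 535 = 501)
-10071 + D = -10071 + 501 = -9570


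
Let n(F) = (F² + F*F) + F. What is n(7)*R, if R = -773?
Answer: -81165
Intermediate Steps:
n(F) = F + 2*F² (n(F) = (F² + F²) + F = 2*F² + F = F + 2*F²)
n(7)*R = (7*(1 + 2*7))*(-773) = (7*(1 + 14))*(-773) = (7*15)*(-773) = 105*(-773) = -81165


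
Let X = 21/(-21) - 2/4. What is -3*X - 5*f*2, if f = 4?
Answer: -71/2 ≈ -35.500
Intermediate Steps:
X = -3/2 (X = 21*(-1/21) - 2*¼ = -1 - ½ = -3/2 ≈ -1.5000)
-3*X - 5*f*2 = -3*(-3/2) - 5*4*2 = 9/2 - 20*2 = 9/2 - 40 = -71/2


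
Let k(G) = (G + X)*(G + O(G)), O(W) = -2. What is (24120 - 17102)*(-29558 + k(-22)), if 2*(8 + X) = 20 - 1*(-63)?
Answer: -209375012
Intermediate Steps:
X = 67/2 (X = -8 + (20 - 1*(-63))/2 = -8 + (20 + 63)/2 = -8 + (1/2)*83 = -8 + 83/2 = 67/2 ≈ 33.500)
k(G) = (-2 + G)*(67/2 + G) (k(G) = (G + 67/2)*(G - 2) = (67/2 + G)*(-2 + G) = (-2 + G)*(67/2 + G))
(24120 - 17102)*(-29558 + k(-22)) = (24120 - 17102)*(-29558 + (-67 + (-22)**2 + (63/2)*(-22))) = 7018*(-29558 + (-67 + 484 - 693)) = 7018*(-29558 - 276) = 7018*(-29834) = -209375012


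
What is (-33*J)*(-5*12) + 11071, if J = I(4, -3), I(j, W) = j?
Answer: 18991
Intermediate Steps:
J = 4
(-33*J)*(-5*12) + 11071 = (-33*4)*(-5*12) + 11071 = -132*(-60) + 11071 = 7920 + 11071 = 18991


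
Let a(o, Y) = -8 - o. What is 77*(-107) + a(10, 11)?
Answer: -8257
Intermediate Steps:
77*(-107) + a(10, 11) = 77*(-107) + (-8 - 1*10) = -8239 + (-8 - 10) = -8239 - 18 = -8257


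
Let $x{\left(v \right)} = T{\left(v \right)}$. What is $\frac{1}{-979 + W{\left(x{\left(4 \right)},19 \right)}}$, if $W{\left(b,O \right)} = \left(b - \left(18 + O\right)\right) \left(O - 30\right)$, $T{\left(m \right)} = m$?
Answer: $- \frac{1}{616} \approx -0.0016234$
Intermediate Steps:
$x{\left(v \right)} = v$
$W{\left(b,O \right)} = \left(-30 + O\right) \left(-18 + b - O\right)$ ($W{\left(b,O \right)} = \left(-18 + b - O\right) \left(-30 + O\right) = \left(-30 + O\right) \left(-18 + b - O\right)$)
$\frac{1}{-979 + W{\left(x{\left(4 \right)},19 \right)}} = \frac{1}{-979 + \left(540 - 19^{2} - 120 + 12 \cdot 19 + 19 \cdot 4\right)} = \frac{1}{-979 + \left(540 - 361 - 120 + 228 + 76\right)} = \frac{1}{-979 + 363} = \frac{1}{-616} = - \frac{1}{616}$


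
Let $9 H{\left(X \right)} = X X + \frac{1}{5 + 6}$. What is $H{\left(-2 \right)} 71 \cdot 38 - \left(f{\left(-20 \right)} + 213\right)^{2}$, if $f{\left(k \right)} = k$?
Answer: $- \frac{396249}{11} \approx -36023.0$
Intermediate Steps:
$H{\left(X \right)} = \frac{1}{99} + \frac{X^{2}}{9}$ ($H{\left(X \right)} = \frac{X X + \frac{1}{5 + 6}}{9} = \frac{X^{2} + \frac{1}{11}}{9} = \frac{\frac{1}{11} + X^{2}}{9} = \frac{1}{99} + \frac{X^{2}}{9}$)
$H{\left(-2 \right)} 71 \cdot 38 - \left(f{\left(-20 \right)} + 213\right)^{2} = \left(\frac{1}{99} + \frac{\left(-2\right)^{2}}{9}\right) 71 \cdot 38 - \left(-20 + 213\right)^{2} = \left(\frac{1}{99} + \frac{1}{9} \cdot 4\right) 71 \cdot 38 - 193^{2} = \left(\frac{1}{99} + \frac{4}{9}\right) 71 \cdot 38 - 37249 = \frac{5}{11} \cdot 71 \cdot 38 - 37249 = \frac{355}{11} \cdot 38 - 37249 = \frac{13490}{11} - 37249 = - \frac{396249}{11}$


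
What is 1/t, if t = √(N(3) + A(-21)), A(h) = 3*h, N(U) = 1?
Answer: -I*√62/62 ≈ -0.127*I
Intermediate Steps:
t = I*√62 (t = √(1 + 3*(-21)) = √(1 - 63) = √(-62) = I*√62 ≈ 7.874*I)
1/t = 1/(I*√62) = -I*√62/62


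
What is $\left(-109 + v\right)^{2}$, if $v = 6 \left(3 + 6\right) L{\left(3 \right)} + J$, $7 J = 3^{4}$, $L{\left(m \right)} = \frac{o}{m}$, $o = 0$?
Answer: $\frac{465124}{49} \approx 9492.3$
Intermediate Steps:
$L{\left(m \right)} = 0$ ($L{\left(m \right)} = \frac{0}{m} = 0$)
$J = \frac{81}{7}$ ($J = \frac{3^{4}}{7} = \frac{1}{7} \cdot 81 = \frac{81}{7} \approx 11.571$)
$v = \frac{81}{7}$ ($v = 6 \left(3 + 6\right) 0 + \frac{81}{7} = 6 \cdot 9 \cdot 0 + \frac{81}{7} = 54 \cdot 0 + \frac{81}{7} = 0 + \frac{81}{7} = \frac{81}{7} \approx 11.571$)
$\left(-109 + v\right)^{2} = \left(-109 + \frac{81}{7}\right)^{2} = \left(- \frac{682}{7}\right)^{2} = \frac{465124}{49}$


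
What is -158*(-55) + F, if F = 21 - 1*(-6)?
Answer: 8717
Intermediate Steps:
F = 27 (F = 21 + 6 = 27)
-158*(-55) + F = -158*(-55) + 27 = 8690 + 27 = 8717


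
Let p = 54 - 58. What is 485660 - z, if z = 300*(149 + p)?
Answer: 442160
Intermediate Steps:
p = -4
z = 43500 (z = 300*(149 - 4) = 300*145 = 43500)
485660 - z = 485660 - 1*43500 = 485660 - 43500 = 442160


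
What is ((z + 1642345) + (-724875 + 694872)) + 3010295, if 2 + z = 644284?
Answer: 5266919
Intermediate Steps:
z = 644282 (z = -2 + 644284 = 644282)
((z + 1642345) + (-724875 + 694872)) + 3010295 = ((644282 + 1642345) + (-724875 + 694872)) + 3010295 = (2286627 - 30003) + 3010295 = 2256624 + 3010295 = 5266919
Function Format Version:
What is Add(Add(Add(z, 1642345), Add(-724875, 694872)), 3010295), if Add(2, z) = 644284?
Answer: 5266919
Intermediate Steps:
z = 644282 (z = Add(-2, 644284) = 644282)
Add(Add(Add(z, 1642345), Add(-724875, 694872)), 3010295) = Add(Add(Add(644282, 1642345), Add(-724875, 694872)), 3010295) = Add(Add(2286627, -30003), 3010295) = Add(2256624, 3010295) = 5266919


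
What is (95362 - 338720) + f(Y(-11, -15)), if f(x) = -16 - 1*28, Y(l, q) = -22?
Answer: -243402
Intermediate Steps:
f(x) = -44 (f(x) = -16 - 28 = -44)
(95362 - 338720) + f(Y(-11, -15)) = (95362 - 338720) - 44 = -243358 - 44 = -243402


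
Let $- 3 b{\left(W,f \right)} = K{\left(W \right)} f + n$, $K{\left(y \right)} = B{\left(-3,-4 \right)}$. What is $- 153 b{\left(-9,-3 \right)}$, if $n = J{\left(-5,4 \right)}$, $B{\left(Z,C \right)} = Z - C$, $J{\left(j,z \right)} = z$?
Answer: $51$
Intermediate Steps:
$K{\left(y \right)} = 1$ ($K{\left(y \right)} = -3 - -4 = -3 + 4 = 1$)
$n = 4$
$b{\left(W,f \right)} = - \frac{4}{3} - \frac{f}{3}$ ($b{\left(W,f \right)} = - \frac{1 f + 4}{3} = - \frac{f + 4}{3} = - \frac{4 + f}{3} = - \frac{4}{3} - \frac{f}{3}$)
$- 153 b{\left(-9,-3 \right)} = - 153 \left(- \frac{4}{3} - -1\right) = - 153 \left(- \frac{4}{3} + 1\right) = \left(-153\right) \left(- \frac{1}{3}\right) = 51$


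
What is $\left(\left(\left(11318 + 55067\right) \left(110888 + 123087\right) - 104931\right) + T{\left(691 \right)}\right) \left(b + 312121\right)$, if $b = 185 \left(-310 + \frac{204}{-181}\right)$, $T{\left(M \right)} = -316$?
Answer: $\frac{715664476988278808}{181} \approx 3.9539 \cdot 10^{15}$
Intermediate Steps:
$b = - \frac{10418090}{181}$ ($b = 185 \left(-310 + 204 \left(- \frac{1}{181}\right)\right) = 185 \left(-310 - \frac{204}{181}\right) = 185 \left(- \frac{56314}{181}\right) = - \frac{10418090}{181} \approx -57559.0$)
$\left(\left(\left(11318 + 55067\right) \left(110888 + 123087\right) - 104931\right) + T{\left(691 \right)}\right) \left(b + 312121\right) = \left(\left(\left(11318 + 55067\right) \left(110888 + 123087\right) - 104931\right) - 316\right) \left(- \frac{10418090}{181} + 312121\right) = \left(\left(66385 \cdot 233975 - 104931\right) - 316\right) \frac{46075811}{181} = \left(\left(15532430375 - 104931\right) - 316\right) \frac{46075811}{181} = \left(15532325444 - 316\right) \frac{46075811}{181} = 15532325128 \cdot \frac{46075811}{181} = \frac{715664476988278808}{181}$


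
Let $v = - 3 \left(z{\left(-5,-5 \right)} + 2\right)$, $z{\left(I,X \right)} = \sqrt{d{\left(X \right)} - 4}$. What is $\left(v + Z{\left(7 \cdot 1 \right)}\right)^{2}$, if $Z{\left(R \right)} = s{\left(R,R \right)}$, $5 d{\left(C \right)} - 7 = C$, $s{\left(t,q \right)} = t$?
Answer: $\frac{\left(5 - 9 i \sqrt{10}\right)^{2}}{25} \approx -31.4 - 11.384 i$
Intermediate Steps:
$d{\left(C \right)} = \frac{7}{5} + \frac{C}{5}$
$z{\left(I,X \right)} = \sqrt{- \frac{13}{5} + \frac{X}{5}}$ ($z{\left(I,X \right)} = \sqrt{\left(\frac{7}{5} + \frac{X}{5}\right) - 4} = \sqrt{- \frac{13}{5} + \frac{X}{5}}$)
$Z{\left(R \right)} = R$
$v = -6 - \frac{9 i \sqrt{10}}{5}$ ($v = - 3 \left(\frac{\sqrt{-65 + 5 \left(-5\right)}}{5} + 2\right) = - 3 \left(\frac{\sqrt{-65 - 25}}{5} + 2\right) = - 3 \left(\frac{\sqrt{-90}}{5} + 2\right) = - 3 \left(\frac{3 i \sqrt{10}}{5} + 2\right) = - 3 \left(2 + \frac{3 i \sqrt{10}}{5}\right) = -6 - \frac{9 i \sqrt{10}}{5} \approx -6.0 - 5.6921 i$)
$\left(v + Z{\left(7 \cdot 1 \right)}\right)^{2} = \left(\left(-6 - \frac{9 i \sqrt{10}}{5}\right) + 7 \cdot 1\right)^{2} = \left(\left(-6 - \frac{9 i \sqrt{10}}{5}\right) + 7\right)^{2} = \left(1 - \frac{9 i \sqrt{10}}{5}\right)^{2}$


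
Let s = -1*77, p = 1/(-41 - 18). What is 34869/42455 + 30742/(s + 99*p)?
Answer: -38421041546/98538055 ≈ -389.91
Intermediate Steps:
p = -1/59 (p = 1/(-59) = -1/59 ≈ -0.016949)
s = -77
34869/42455 + 30742/(s + 99*p) = 34869/42455 + 30742/(-77 + 99*(-1/59)) = 34869*(1/42455) + 30742/(-77 - 99/59) = 34869/42455 + 30742/(-4642/59) = 34869/42455 + 30742*(-59/4642) = 34869/42455 - 906889/2321 = -38421041546/98538055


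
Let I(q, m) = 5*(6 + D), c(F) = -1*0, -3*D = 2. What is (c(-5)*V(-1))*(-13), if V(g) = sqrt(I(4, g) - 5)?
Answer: 0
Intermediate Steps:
D = -2/3 (D = -1/3*2 = -2/3 ≈ -0.66667)
c(F) = 0
I(q, m) = 80/3 (I(q, m) = 5*(6 - 2/3) = 5*(16/3) = 80/3)
V(g) = sqrt(195)/3 (V(g) = sqrt(80/3 - 5) = sqrt(65/3) = sqrt(195)/3)
(c(-5)*V(-1))*(-13) = (0*(sqrt(195)/3))*(-13) = 0*(-13) = 0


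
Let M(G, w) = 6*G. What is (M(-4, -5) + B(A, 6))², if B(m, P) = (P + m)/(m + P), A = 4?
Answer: 529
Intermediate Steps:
B(m, P) = 1 (B(m, P) = (P + m)/(P + m) = 1)
(M(-4, -5) + B(A, 6))² = (6*(-4) + 1)² = (-24 + 1)² = (-23)² = 529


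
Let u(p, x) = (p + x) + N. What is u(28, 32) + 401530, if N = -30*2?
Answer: 401530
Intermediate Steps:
N = -60
u(p, x) = -60 + p + x (u(p, x) = (p + x) - 60 = -60 + p + x)
u(28, 32) + 401530 = (-60 + 28 + 32) + 401530 = 0 + 401530 = 401530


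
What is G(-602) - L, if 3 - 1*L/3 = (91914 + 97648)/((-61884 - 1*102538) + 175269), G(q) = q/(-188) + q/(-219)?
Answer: 11026136347/223296342 ≈ 49.379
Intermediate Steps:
G(q) = -407*q/41172 (G(q) = q*(-1/188) + q*(-1/219) = -q/188 - q/219 = -407*q/41172)
L = -471063/10847 (L = 9 - 3*(91914 + 97648)/((-61884 - 1*102538) + 175269) = 9 - 568686/((-61884 - 102538) + 175269) = 9 - 568686/(-164422 + 175269) = 9 - 568686/10847 = -471063/10847 ≈ -43.428)
G(-602) - L = -407/41172*(-602) - 1*(-471063/10847) = 122507/20586 + 471063/10847 = 11026136347/223296342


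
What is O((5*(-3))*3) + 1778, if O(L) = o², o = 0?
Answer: 1778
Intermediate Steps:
O(L) = 0 (O(L) = 0² = 0)
O((5*(-3))*3) + 1778 = 0 + 1778 = 1778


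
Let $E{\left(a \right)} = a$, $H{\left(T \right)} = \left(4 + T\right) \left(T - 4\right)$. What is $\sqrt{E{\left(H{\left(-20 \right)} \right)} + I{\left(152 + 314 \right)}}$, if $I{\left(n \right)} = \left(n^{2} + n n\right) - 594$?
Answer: $\sqrt{434102} \approx 658.86$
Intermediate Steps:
$I{\left(n \right)} = -594 + 2 n^{2}$ ($I{\left(n \right)} = \left(n^{2} + n^{2}\right) - 594 = 2 n^{2} - 594 = -594 + 2 n^{2}$)
$H{\left(T \right)} = \left(-4 + T\right) \left(4 + T\right)$ ($H{\left(T \right)} = \left(4 + T\right) \left(-4 + T\right) = \left(-4 + T\right) \left(4 + T\right)$)
$\sqrt{E{\left(H{\left(-20 \right)} \right)} + I{\left(152 + 314 \right)}} = \sqrt{\left(-16 + \left(-20\right)^{2}\right) - \left(594 - 2 \left(152 + 314\right)^{2}\right)} = \sqrt{\left(-16 + 400\right) - \left(594 - 2 \cdot 466^{2}\right)} = \sqrt{384 + \left(-594 + 2 \cdot 217156\right)} = \sqrt{384 + \left(-594 + 434312\right)} = \sqrt{384 + 433718} = \sqrt{434102}$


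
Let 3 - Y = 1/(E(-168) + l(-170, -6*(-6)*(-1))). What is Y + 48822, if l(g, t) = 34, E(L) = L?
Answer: 6542551/134 ≈ 48825.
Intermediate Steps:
Y = 403/134 (Y = 3 - 1/(-168 + 34) = 3 - 1/(-134) = 3 - 1*(-1/134) = 3 + 1/134 = 403/134 ≈ 3.0075)
Y + 48822 = 403/134 + 48822 = 6542551/134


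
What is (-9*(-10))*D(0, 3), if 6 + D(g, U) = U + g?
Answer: -270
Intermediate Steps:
D(g, U) = -6 + U + g (D(g, U) = -6 + (U + g) = -6 + U + g)
(-9*(-10))*D(0, 3) = (-9*(-10))*(-6 + 3 + 0) = 90*(-3) = -270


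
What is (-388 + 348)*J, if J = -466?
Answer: 18640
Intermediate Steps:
(-388 + 348)*J = (-388 + 348)*(-466) = -40*(-466) = 18640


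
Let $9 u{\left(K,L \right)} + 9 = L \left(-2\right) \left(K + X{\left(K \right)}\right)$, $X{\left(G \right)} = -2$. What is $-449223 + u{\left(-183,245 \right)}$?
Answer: $- \frac{3952366}{9} \approx -4.3915 \cdot 10^{5}$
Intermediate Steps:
$u{\left(K,L \right)} = -1 - \frac{2 L \left(-2 + K\right)}{9}$ ($u{\left(K,L \right)} = -1 + \frac{L \left(-2\right) \left(K - 2\right)}{9} = -1 + \frac{- 2 L \left(-2 + K\right)}{9} = -1 + \frac{\left(-2\right) L \left(-2 + K\right)}{9} = -1 - \frac{2 L \left(-2 + K\right)}{9}$)
$-449223 + u{\left(-183,245 \right)} = -449223 - \left(- \frac{971}{9} - \frac{29890}{3}\right) = -449223 + \left(-1 + \frac{980}{9} + \frac{29890}{3}\right) = -449223 + \frac{90641}{9} = - \frac{3952366}{9}$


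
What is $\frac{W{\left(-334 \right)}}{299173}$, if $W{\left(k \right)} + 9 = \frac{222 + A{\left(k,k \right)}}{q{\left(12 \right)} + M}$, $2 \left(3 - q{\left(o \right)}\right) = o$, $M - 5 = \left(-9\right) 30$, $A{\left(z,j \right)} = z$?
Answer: $- \frac{575}{20044591} \approx -2.8686 \cdot 10^{-5}$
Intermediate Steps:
$M = -265$ ($M = 5 - 270 = -265$)
$q{\left(o \right)} = 3 - \frac{o}{2}$
$W{\left(k \right)} = - \frac{1317}{134} - \frac{k}{268}$ ($W{\left(k \right)} = -9 + \frac{222 + k}{\left(3 - 6\right) - 265} = -9 + \frac{222 + k}{-3 - 265} = -9 + \frac{222 + k}{-268} = -9 + \left(222 + k\right) \left(- \frac{1}{268}\right) = -9 - \left(\frac{111}{134} + \frac{k}{268}\right) = - \frac{1317}{134} - \frac{k}{268}$)
$\frac{W{\left(-334 \right)}}{299173} = \frac{- \frac{1317}{134} - - \frac{167}{134}}{299173} = \left(- \frac{1317}{134} + \frac{167}{134}\right) \frac{1}{299173} = \left(- \frac{575}{67}\right) \frac{1}{299173} = - \frac{575}{20044591}$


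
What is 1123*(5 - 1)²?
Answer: 17968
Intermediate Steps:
1123*(5 - 1)² = 1123*4² = 1123*16 = 17968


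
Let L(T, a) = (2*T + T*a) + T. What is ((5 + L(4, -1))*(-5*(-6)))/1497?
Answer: 130/499 ≈ 0.26052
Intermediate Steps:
L(T, a) = 3*T + T*a
((5 + L(4, -1))*(-5*(-6)))/1497 = ((5 + 4*(3 - 1))*(-5*(-6)))/1497 = ((5 + 4*2)*30)*(1/1497) = ((5 + 8)*30)*(1/1497) = (13*30)*(1/1497) = 390*(1/1497) = 130/499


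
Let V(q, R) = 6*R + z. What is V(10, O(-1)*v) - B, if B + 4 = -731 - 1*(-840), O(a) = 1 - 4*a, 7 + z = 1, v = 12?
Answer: 249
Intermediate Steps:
z = -6 (z = -7 + 1 = -6)
V(q, R) = -6 + 6*R (V(q, R) = 6*R - 6 = -6 + 6*R)
B = 105 (B = -4 + (-731 - 1*(-840)) = -4 + (-731 + 840) = -4 + 109 = 105)
V(10, O(-1)*v) - B = (-6 + 6*((1 - 4*(-1))*12)) - 1*105 = (-6 + 6*((1 + 4)*12)) - 105 = (-6 + 6*(5*12)) - 105 = (-6 + 6*60) - 105 = (-6 + 360) - 105 = 354 - 105 = 249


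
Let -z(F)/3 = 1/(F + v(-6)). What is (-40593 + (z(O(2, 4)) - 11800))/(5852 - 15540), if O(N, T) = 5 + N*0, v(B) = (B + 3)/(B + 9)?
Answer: 209575/38752 ≈ 5.4081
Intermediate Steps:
v(B) = (3 + B)/(9 + B)
O(N, T) = 5 (O(N, T) = 5 + 0 = 5)
z(F) = -3/(-1 + F) (z(F) = -3/(F + (3 - 6)/(9 - 6)) = -3/(F - 3/3) = -3/(F + (⅓)*(-3)) = -3/(F - 1) = -3/(-1 + F))
(-40593 + (z(O(2, 4)) - 11800))/(5852 - 15540) = (-40593 + (-3/(-1 + 5) - 11800))/(5852 - 15540) = (-40593 + (-3/4 - 11800))/(-9688) = (-40593 + (-3*¼ - 11800))*(-1/9688) = (-40593 + (-¾ - 11800))*(-1/9688) = (-40593 - 47203/4)*(-1/9688) = -209575/4*(-1/9688) = 209575/38752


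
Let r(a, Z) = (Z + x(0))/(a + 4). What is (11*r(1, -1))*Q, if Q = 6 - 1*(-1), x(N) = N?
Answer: -77/5 ≈ -15.400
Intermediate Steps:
Q = 7 (Q = 6 + 1 = 7)
r(a, Z) = Z/(4 + a) (r(a, Z) = (Z + 0)/(a + 4) = Z/(4 + a))
(11*r(1, -1))*Q = (11*(-1/(4 + 1)))*7 = (11*(-1/5))*7 = -11/5*7 = -77/5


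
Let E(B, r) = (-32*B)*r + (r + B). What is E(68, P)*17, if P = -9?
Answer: 333931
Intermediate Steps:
E(B, r) = B + r - 32*B*r (E(B, r) = -32*B*r + (B + r) = B + r - 32*B*r)
E(68, P)*17 = (68 - 9 - 32*68*(-9))*17 = (68 - 9 + 19584)*17 = 19643*17 = 333931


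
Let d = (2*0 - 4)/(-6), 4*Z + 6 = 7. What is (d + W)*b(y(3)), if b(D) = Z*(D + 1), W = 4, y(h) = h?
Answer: 14/3 ≈ 4.6667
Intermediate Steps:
Z = ¼ (Z = -3/2 + (¼)*7 = -3/2 + 7/4 = ¼ ≈ 0.25000)
b(D) = ¼ + D/4 (b(D) = (D + 1)/4 = (1 + D)/4 = ¼ + D/4)
d = ⅔ (d = (0 - 4)*(-⅙) = -4*(-⅙) = ⅔ ≈ 0.66667)
(d + W)*b(y(3)) = (⅔ + 4)*(¼ + (¼)*3) = 14*(¼ + ¾)/3 = (14/3)*1 = 14/3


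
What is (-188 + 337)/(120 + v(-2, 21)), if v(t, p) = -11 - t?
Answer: 149/111 ≈ 1.3423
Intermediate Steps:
(-188 + 337)/(120 + v(-2, 21)) = (-188 + 337)/(120 + (-11 - 1*(-2))) = 149/(120 + (-11 + 2)) = 149/(120 - 9) = 149/111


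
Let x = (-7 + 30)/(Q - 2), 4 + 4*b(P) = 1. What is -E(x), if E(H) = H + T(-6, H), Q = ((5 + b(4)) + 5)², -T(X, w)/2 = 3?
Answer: 7654/1337 ≈ 5.7248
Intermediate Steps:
T(X, w) = -6 (T(X, w) = -2*3 = -6)
b(P) = -¾ (b(P) = -1 + (¼)*1 = -1 + ¼ = -¾)
Q = 1369/16 (Q = ((5 - ¾) + 5)² = (17/4 + 5)² = (37/4)² = 1369/16 ≈ 85.563)
x = 368/1337 (x = (-7 + 30)/(1369/16 - 2) = 23/(1337/16) = 23*(16/1337) = 368/1337 ≈ 0.27524)
E(H) = -6 + H (E(H) = H - 6 = -6 + H)
-E(x) = -(-6 + 368/1337) = -1*(-7654/1337) = 7654/1337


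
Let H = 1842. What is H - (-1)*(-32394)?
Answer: -30552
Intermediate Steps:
H - (-1)*(-32394) = 1842 - (-1)*(-32394) = 1842 - 1*32394 = 1842 - 32394 = -30552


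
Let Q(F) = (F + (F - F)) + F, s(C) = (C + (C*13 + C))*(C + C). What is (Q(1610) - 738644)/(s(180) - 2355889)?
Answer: 735424/1383889 ≈ 0.53142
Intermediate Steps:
s(C) = 30*C² (s(C) = (C + (13*C + C))*(2*C) = (C + 14*C)*(2*C) = (15*C)*(2*C) = 30*C²)
Q(F) = 2*F (Q(F) = (F + 0) + F = F + F = 2*F)
(Q(1610) - 738644)/(s(180) - 2355889) = (2*1610 - 738644)/(30*180² - 2355889) = (3220 - 738644)/(30*32400 - 2355889) = -735424/(972000 - 2355889) = -735424/(-1383889) = -735424*(-1/1383889) = 735424/1383889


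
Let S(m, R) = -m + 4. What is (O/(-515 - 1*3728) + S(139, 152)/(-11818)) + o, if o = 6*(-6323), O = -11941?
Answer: -1902212806469/50143774 ≈ -37935.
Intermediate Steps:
S(m, R) = 4 - m
o = -37938
(O/(-515 - 1*3728) + S(139, 152)/(-11818)) + o = (-11941/(-515 - 1*3728) + (4 - 1*139)/(-11818)) - 37938 = (-11941/(-515 - 3728) + (4 - 139)*(-1/11818)) - 37938 = (-11941/(-4243) - 135*(-1/11818)) - 37938 = (-11941*(-1/4243) + 135/11818) - 37938 = (11941/4243 + 135/11818) - 37938 = 141691543/50143774 - 37938 = -1902212806469/50143774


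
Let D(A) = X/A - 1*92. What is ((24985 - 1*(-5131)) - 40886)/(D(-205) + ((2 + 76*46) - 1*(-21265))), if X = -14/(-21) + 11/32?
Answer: -211953600/485525183 ≈ -0.43654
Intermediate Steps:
X = 97/96 (X = -14*(-1/21) + 11*(1/32) = ⅔ + 11/32 = 97/96 ≈ 1.0104)
D(A) = -92 + 97/(96*A) (D(A) = 97/(96*A) - 1*92 = 97/(96*A) - 92 = -92 + 97/(96*A))
((24985 - 1*(-5131)) - 40886)/(D(-205) + ((2 + 76*46) - 1*(-21265))) = ((24985 - 1*(-5131)) - 40886)/((-92 + (97/96)/(-205)) + ((2 + 76*46) - 1*(-21265))) = ((24985 + 5131) - 40886)/((-92 + (97/96)*(-1/205)) + ((2 + 3496) + 21265)) = (30116 - 40886)/((-92 - 97/19680) + (3498 + 21265)) = -10770/(-1810657/19680 + 24763) = -10770/485525183/19680 = -10770*19680/485525183 = -211953600/485525183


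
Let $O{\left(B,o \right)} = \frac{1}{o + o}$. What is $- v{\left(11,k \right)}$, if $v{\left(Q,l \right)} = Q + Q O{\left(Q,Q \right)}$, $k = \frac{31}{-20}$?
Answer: $- \frac{23}{2} \approx -11.5$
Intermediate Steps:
$O{\left(B,o \right)} = \frac{1}{2 o}$
$k = - \frac{31}{20}$ ($k = 31 \left(- \frac{1}{20}\right) = - \frac{31}{20} \approx -1.55$)
$v{\left(Q,l \right)} = \frac{1}{2} + Q$ ($v{\left(Q,l \right)} = Q + Q \frac{1}{2 Q} = Q + \frac{1}{2} = \frac{1}{2} + Q$)
$- v{\left(11,k \right)} = - (\frac{1}{2} + 11) = \left(-1\right) \frac{23}{2} = - \frac{23}{2}$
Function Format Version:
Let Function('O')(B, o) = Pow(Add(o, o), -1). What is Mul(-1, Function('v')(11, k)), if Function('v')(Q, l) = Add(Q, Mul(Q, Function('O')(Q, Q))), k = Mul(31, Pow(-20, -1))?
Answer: Rational(-23, 2) ≈ -11.500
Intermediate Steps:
Function('O')(B, o) = Mul(Rational(1, 2), Pow(o, -1)) (Function('O')(B, o) = Pow(Mul(2, o), -1) = Mul(Rational(1, 2), Pow(o, -1)))
k = Rational(-31, 20) (k = Mul(31, Rational(-1, 20)) = Rational(-31, 20) ≈ -1.5500)
Function('v')(Q, l) = Add(Rational(1, 2), Q) (Function('v')(Q, l) = Add(Q, Mul(Q, Mul(Rational(1, 2), Pow(Q, -1)))) = Add(Q, Rational(1, 2)) = Add(Rational(1, 2), Q))
Mul(-1, Function('v')(11, k)) = Mul(-1, Add(Rational(1, 2), 11)) = Mul(-1, Rational(23, 2)) = Rational(-23, 2)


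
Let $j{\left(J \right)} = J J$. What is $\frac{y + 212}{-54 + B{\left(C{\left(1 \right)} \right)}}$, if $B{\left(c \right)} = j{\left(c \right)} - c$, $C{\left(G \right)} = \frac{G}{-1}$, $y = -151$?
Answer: $- \frac{61}{52} \approx -1.1731$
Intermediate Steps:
$C{\left(G \right)} = - G$ ($C{\left(G \right)} = G \left(-1\right) = - G$)
$j{\left(J \right)} = J^{2}$
$B{\left(c \right)} = c^{2} - c$
$\frac{y + 212}{-54 + B{\left(C{\left(1 \right)} \right)}} = \frac{-151 + 212}{-54 + \left(-1\right) 1 \left(-1 - 1\right)} = \frac{61}{-54 - \left(-1 - 1\right)} = \frac{61}{-54 - -2} = \frac{61}{-54 + 2} = \frac{61}{-52} = 61 \left(- \frac{1}{52}\right) = - \frac{61}{52}$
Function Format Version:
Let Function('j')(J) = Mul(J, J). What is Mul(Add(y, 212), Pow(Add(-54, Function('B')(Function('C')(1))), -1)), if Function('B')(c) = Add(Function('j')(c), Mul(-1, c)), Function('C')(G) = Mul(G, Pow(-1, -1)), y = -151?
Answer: Rational(-61, 52) ≈ -1.1731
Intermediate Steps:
Function('C')(G) = Mul(-1, G) (Function('C')(G) = Mul(G, -1) = Mul(-1, G))
Function('j')(J) = Pow(J, 2)
Function('B')(c) = Add(Pow(c, 2), Mul(-1, c))
Mul(Add(y, 212), Pow(Add(-54, Function('B')(Function('C')(1))), -1)) = Mul(Add(-151, 212), Pow(Add(-54, Mul(Mul(-1, 1), Add(-1, Mul(-1, 1)))), -1)) = Mul(61, Pow(Add(-54, Mul(-1, Add(-1, -1))), -1)) = Mul(61, Pow(Add(-54, Mul(-1, -2)), -1)) = Mul(61, Pow(Add(-54, 2), -1)) = Mul(61, Pow(-52, -1)) = Mul(61, Rational(-1, 52)) = Rational(-61, 52)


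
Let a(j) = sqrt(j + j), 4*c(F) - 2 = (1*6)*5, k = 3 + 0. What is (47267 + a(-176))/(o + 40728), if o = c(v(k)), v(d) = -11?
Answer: 47267/40736 + I*sqrt(22)/10184 ≈ 1.1603 + 0.00046057*I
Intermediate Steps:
k = 3
c(F) = 8 (c(F) = 1/2 + ((1*6)*5)/4 = 1/2 + (6*5)/4 = 1/2 + (1/4)*30 = 1/2 + 15/2 = 8)
o = 8
a(j) = sqrt(2)*sqrt(j) (a(j) = sqrt(2*j) = sqrt(2)*sqrt(j))
(47267 + a(-176))/(o + 40728) = (47267 + sqrt(2)*sqrt(-176))/(8 + 40728) = (47267 + sqrt(2)*(4*I*sqrt(11)))/40736 = (47267 + 4*I*sqrt(22))*(1/40736) = 47267/40736 + I*sqrt(22)/10184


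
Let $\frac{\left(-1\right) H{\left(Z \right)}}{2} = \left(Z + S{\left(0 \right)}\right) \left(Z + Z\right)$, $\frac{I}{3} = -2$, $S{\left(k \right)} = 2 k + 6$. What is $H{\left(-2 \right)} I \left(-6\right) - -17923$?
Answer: $19075$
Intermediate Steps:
$S{\left(k \right)} = 6 + 2 k$
$I = -6$ ($I = 3 \left(-2\right) = -6$)
$H{\left(Z \right)} = - 4 Z \left(6 + Z\right)$ ($H{\left(Z \right)} = - 2 \left(Z + \left(6 + 2 \cdot 0\right)\right) \left(Z + Z\right) = - 2 \left(Z + \left(6 + 0\right)\right) 2 Z = - 2 \left(Z + 6\right) 2 Z = - 2 \left(6 + Z\right) 2 Z = - 2 \cdot 2 Z \left(6 + Z\right) = - 4 Z \left(6 + Z\right)$)
$H{\left(-2 \right)} I \left(-6\right) - -17923 = \left(-4\right) \left(-2\right) \left(6 - 2\right) \left(-6\right) \left(-6\right) - -17923 = \left(-4\right) \left(-2\right) 4 \left(-6\right) \left(-6\right) + 17923 = 32 \left(-6\right) \left(-6\right) + 17923 = \left(-192\right) \left(-6\right) + 17923 = 1152 + 17923 = 19075$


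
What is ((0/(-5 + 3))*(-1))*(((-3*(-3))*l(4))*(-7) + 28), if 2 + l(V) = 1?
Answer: 0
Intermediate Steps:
l(V) = -1 (l(V) = -2 + 1 = -1)
((0/(-5 + 3))*(-1))*(((-3*(-3))*l(4))*(-7) + 28) = ((0/(-5 + 3))*(-1))*((-3*(-3)*(-1))*(-7) + 28) = ((0/(-2))*(-1))*((9*(-1))*(-7) + 28) = (-1/2*0*(-1))*(-9*(-7) + 28) = (0*(-1))*(63 + 28) = 0*91 = 0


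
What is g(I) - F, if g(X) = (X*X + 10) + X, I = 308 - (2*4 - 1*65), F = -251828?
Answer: 385428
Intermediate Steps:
I = 365 (I = 308 - (8 - 65) = 308 - 1*(-57) = 308 + 57 = 365)
g(X) = 10 + X + X² (g(X) = (X² + 10) + X = (10 + X²) + X = 10 + X + X²)
g(I) - F = (10 + 365 + 365²) - 1*(-251828) = (10 + 365 + 133225) + 251828 = 133600 + 251828 = 385428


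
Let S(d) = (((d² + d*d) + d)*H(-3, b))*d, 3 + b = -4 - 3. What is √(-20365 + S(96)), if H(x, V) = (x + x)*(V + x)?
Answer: √138717299 ≈ 11778.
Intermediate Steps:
b = -10 (b = -3 + (-4 - 3) = -3 - 7 = -10)
H(x, V) = 2*x*(V + x) (H(x, V) = (2*x)*(V + x) = 2*x*(V + x))
S(d) = d*(78*d + 156*d²) (S(d) = (((d² + d*d) + d)*(2*(-3)*(-10 - 3)))*d = (((d² + d²) + d)*(2*(-3)*(-13)))*d = ((2*d² + d)*78)*d = ((d + 2*d²)*78)*d = (78*d + 156*d²)*d = d*(78*d + 156*d²))
√(-20365 + S(96)) = √(-20365 + 96²*(78 + 156*96)) = √(-20365 + 9216*(78 + 14976)) = √(-20365 + 9216*15054) = √(-20365 + 138737664) = √138717299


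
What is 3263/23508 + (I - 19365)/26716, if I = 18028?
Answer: 3484007/39252483 ≈ 0.088759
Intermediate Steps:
3263/23508 + (I - 19365)/26716 = 3263/23508 + (18028 - 19365)/26716 = 3263*(1/23508) - 1337*1/26716 = 3263/23508 - 1337/26716 = 3484007/39252483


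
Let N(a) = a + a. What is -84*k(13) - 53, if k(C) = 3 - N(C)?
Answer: 1879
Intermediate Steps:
N(a) = 2*a
k(C) = 3 - 2*C
-84*k(13) - 53 = -84*(3 - 2*13) - 53 = -84*(3 - 26) - 53 = -84*(-23) - 53 = 1932 - 53 = 1879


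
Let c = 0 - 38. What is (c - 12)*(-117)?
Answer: 5850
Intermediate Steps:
c = -38
(c - 12)*(-117) = (-38 - 12)*(-117) = -50*(-117) = 5850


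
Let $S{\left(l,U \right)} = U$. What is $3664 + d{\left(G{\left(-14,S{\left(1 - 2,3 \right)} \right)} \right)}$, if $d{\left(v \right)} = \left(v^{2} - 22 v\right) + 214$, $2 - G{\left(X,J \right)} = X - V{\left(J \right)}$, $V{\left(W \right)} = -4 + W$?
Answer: $3773$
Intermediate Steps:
$G{\left(X,J \right)} = -2 + J - X$ ($G{\left(X,J \right)} = 2 - \left(X - \left(-4 + J\right)\right) = 2 - \left(4 + X - J\right) = -2 + J - X$)
$d{\left(v \right)} = 214 + v^{2} - 22 v$
$3664 + d{\left(G{\left(-14,S{\left(1 - 2,3 \right)} \right)} \right)} = 3664 + \left(214 + \left(-2 + 3 - -14\right)^{2} - 22 \left(-2 + 3 - -14\right)\right) = 3664 + \left(214 + \left(-2 + 3 + 14\right)^{2} - 22 \left(-2 + 3 + 14\right)\right) = 3664 + \left(214 + 15^{2} - 330\right) = 3664 + \left(214 + 225 - 330\right) = 3664 + 109 = 3773$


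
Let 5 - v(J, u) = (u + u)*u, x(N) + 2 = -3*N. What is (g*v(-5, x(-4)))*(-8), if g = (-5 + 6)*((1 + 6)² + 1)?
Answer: 78000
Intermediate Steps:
x(N) = -2 - 3*N
v(J, u) = 5 - 2*u² (v(J, u) = 5 - (u + u)*u = 5 - 2*u*u = 5 - 2*u²)
g = 50 (g = 1*(7² + 1) = 1*(49 + 1) = 1*50 = 50)
(g*v(-5, x(-4)))*(-8) = (50*(5 - 2*(-2 - 3*(-4))²))*(-8) = (50*(5 - 2*(-2 + 12)²))*(-8) = (50*(5 - 2*10²))*(-8) = (50*(5 - 2*100))*(-8) = (50*(5 - 200))*(-8) = (50*(-195))*(-8) = -9750*(-8) = 78000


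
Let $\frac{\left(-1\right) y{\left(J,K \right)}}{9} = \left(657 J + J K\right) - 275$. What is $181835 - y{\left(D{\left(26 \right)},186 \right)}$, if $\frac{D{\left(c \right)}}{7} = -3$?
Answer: $20033$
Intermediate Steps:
$D{\left(c \right)} = -21$ ($D{\left(c \right)} = 7 \left(-3\right) = -21$)
$y{\left(J,K \right)} = 2475 - 5913 J - 9 J K$ ($y{\left(J,K \right)} = - 9 \left(\left(657 J + J K\right) - 275\right) = - 9 \left(-275 + 657 J + J K\right) = 2475 - 5913 J - 9 J K$)
$181835 - y{\left(D{\left(26 \right)},186 \right)} = 181835 - \left(2475 - -124173 - \left(-189\right) 186\right) = 181835 - \left(2475 + 124173 + 35154\right) = 181835 - 161802 = 20033$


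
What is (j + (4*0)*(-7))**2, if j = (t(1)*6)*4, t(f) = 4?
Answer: 9216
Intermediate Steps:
j = 96 (j = (4*6)*4 = 24*4 = 96)
(j + (4*0)*(-7))**2 = (96 + (4*0)*(-7))**2 = (96 + 0*(-7))**2 = (96 + 0)**2 = 96**2 = 9216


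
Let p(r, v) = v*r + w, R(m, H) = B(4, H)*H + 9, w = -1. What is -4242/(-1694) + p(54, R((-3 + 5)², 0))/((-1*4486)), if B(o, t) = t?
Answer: 1300573/542806 ≈ 2.3960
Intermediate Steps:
R(m, H) = 9 + H² (R(m, H) = H*H + 9 = H² + 9 = 9 + H²)
p(r, v) = -1 + r*v (p(r, v) = v*r - 1 = r*v - 1 = -1 + r*v)
-4242/(-1694) + p(54, R((-3 + 5)², 0))/((-1*4486)) = -4242/(-1694) + (-1 + 54*(9 + 0²))/((-1*4486)) = -4242*(-1/1694) + (-1 + 54*(9 + 0))/(-4486) = 303/121 + (-1 + 54*9)*(-1/4486) = 303/121 + (-1 + 486)*(-1/4486) = 303/121 + 485*(-1/4486) = 303/121 - 485/4486 = 1300573/542806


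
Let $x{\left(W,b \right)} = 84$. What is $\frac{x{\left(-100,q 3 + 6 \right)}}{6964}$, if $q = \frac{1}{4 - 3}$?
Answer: $\frac{21}{1741} \approx 0.012062$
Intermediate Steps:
$q = 1$ ($q = 1^{-1} = 1$)
$\frac{x{\left(-100,q 3 + 6 \right)}}{6964} = \frac{84}{6964} = 84 \cdot \frac{1}{6964} = \frac{21}{1741}$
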